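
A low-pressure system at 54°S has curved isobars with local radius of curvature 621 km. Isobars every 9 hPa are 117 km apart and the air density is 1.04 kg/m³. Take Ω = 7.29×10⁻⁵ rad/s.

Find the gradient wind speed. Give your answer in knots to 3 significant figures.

78.6 knots

Coriolis parameter at 54°S:
f = 2Ω sin φ = 2 × 7.29×10⁻⁵ × sin 54° = 1.18×10⁻⁴ s⁻¹
Pressure gradient: |∂P/∂n| = 900 Pa / 117000 m = 7.69×10⁻³ Pa/m
Geostrophic speed: V_g = |∂P/∂n|/(fρ) = 7.69×10⁻³/(1.18×10⁻⁴ × 1.04) = 62.7 m/s
Around a low, centrifugal force acts outward with Coriolis, so pressure-gradient force balances both:
(1/ρ)|∂P/∂n| = fV + V²/R  →  V² + fR·V − fR·V_g = 0
With fR = 1.18×10⁻⁴ × 621×10³ m = 73.2 m/s:
V = [−fR + √((fR)² + 4 fR V_g)]/2 = [−73.2 + √(73.2² + 4×73.2×62.7)]/2 = 40.4 m/s
Subgeostrophic (V < V_g = 62.7 m/s), as expected around a low.
Converting: 40.4 m/s × 1.944 = 78.6 knots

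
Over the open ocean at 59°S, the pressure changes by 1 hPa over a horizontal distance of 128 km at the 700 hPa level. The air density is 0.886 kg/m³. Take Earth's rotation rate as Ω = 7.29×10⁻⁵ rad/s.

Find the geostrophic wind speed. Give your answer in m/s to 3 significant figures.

7.06 m/s

Coriolis parameter at 59°S:
f = 2Ω sin φ = 2 × 7.29×10⁻⁵ × sin 59° = 1.25×10⁻⁴ s⁻¹
Pressure gradient: |∂P/∂n| = 100 Pa / 128000 m = 7.81×10⁻⁴ Pa/m
Geostrophic balance (pressure-gradient force = Coriolis force):
V_g = (1/(fρ)) |∂P/∂n| = 7.81×10⁻⁴ / (1.25×10⁻⁴ × 0.886) = 7.06 m/s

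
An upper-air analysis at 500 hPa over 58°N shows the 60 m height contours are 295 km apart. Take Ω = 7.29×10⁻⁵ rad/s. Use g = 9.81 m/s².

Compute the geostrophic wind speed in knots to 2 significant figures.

Coriolis parameter at 58°N:
f = 2Ω sin φ = 2 × 7.29×10⁻⁵ × sin 58° = 1.24×10⁻⁴ s⁻¹
Height gradient: |∂Z/∂n| = 60 m / 295000 m = 2.03×10⁻⁴
On a pressure surface, geostrophic balance gives V_g = (g/f)|∂Z/∂n|:
V_g = 9.81 × 2.03×10⁻⁴ / 1.24×10⁻⁴ = 16.1 m/s
Converting: 16.1 m/s × 1.944 = 31 knots

31 knots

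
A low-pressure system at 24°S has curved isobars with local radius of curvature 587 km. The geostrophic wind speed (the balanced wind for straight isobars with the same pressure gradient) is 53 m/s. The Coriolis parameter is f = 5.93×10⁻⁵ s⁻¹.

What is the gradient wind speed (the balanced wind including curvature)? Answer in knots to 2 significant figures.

56 knots

Around a low, centrifugal force acts outward with Coriolis, so pressure-gradient force balances both:
(1/ρ)|∂P/∂n| = fV + V²/R  →  V² + fR·V − fR·V_g = 0
With fR = 5.93×10⁻⁵ × 587×10³ m = 34.8 m/s:
V = [−fR + √((fR)² + 4 fR V_g)]/2 = [−34.8 + √(34.8² + 4×34.8×53)]/2 = 28.9 m/s
Subgeostrophic (V < V_g = 53 m/s), as expected around a low.
Converting: 28.9 m/s × 1.944 = 56 knots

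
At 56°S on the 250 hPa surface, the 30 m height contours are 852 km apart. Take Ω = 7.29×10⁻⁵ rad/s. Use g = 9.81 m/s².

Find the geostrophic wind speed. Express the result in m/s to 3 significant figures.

Coriolis parameter at 56°S:
f = 2Ω sin φ = 2 × 7.29×10⁻⁵ × sin 56° = 1.21×10⁻⁴ s⁻¹
Height gradient: |∂Z/∂n| = 30 m / 852000 m = 3.52×10⁻⁵
On a pressure surface, geostrophic balance gives V_g = (g/f)|∂Z/∂n|:
V_g = 9.81 × 3.52×10⁻⁵ / 1.21×10⁻⁴ = 2.86 m/s

2.86 m/s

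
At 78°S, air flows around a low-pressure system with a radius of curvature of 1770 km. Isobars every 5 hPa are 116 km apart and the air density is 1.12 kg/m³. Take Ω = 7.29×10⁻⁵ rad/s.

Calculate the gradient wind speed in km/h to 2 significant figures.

89 km/h

Coriolis parameter at 78°S:
f = 2Ω sin φ = 2 × 7.29×10⁻⁵ × sin 78° = 1.43×10⁻⁴ s⁻¹
Pressure gradient: |∂P/∂n| = 500 Pa / 116000 m = 4.31×10⁻³ Pa/m
Geostrophic speed: V_g = |∂P/∂n|/(fρ) = 4.31×10⁻³/(1.43×10⁻⁴ × 1.12) = 27.0 m/s
Around a low, centrifugal force acts outward with Coriolis, so pressure-gradient force balances both:
(1/ρ)|∂P/∂n| = fV + V²/R  →  V² + fR·V − fR·V_g = 0
With fR = 1.43×10⁻⁴ × 1770×10³ m = 252 m/s:
V = [−fR + √((fR)² + 4 fR V_g)]/2 = [−252 + √(252² + 4×252×27)]/2 = 24.6 m/s
Subgeostrophic (V < V_g = 27 m/s), as expected around a low.
Converting: 24.6 m/s × 3.6 = 89 km/h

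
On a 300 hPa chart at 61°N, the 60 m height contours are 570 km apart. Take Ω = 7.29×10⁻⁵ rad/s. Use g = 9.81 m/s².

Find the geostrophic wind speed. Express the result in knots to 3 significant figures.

15.7 knots

Coriolis parameter at 61°N:
f = 2Ω sin φ = 2 × 7.29×10⁻⁵ × sin 61° = 1.28×10⁻⁴ s⁻¹
Height gradient: |∂Z/∂n| = 60 m / 570000 m = 1.05×10⁻⁴
On a pressure surface, geostrophic balance gives V_g = (g/f)|∂Z/∂n|:
V_g = 9.81 × 1.05×10⁻⁴ / 1.28×10⁻⁴ = 8.10 m/s
Converting: 8.10 m/s × 1.944 = 15.7 knots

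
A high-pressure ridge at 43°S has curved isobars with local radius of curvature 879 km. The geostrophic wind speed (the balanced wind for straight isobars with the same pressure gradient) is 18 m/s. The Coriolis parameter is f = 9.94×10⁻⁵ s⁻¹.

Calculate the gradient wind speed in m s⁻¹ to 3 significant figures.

Around a high, pressure-gradient force acts outward with centrifugal, so Coriolis balances both:
fV = (1/ρ)|∂P/∂n| + V²/R  →  V² − fR·V + fR·V_g = 0
With fR = 9.94×10⁻⁵ × 879×10³ m = 87.4 m/s:
V = [fR − √((fR)² − 4 fR V_g)]/2 = [87.4 − √(87.4² − 4×87.4×18)]/2 = 25.4 m/s
Supergeostrophic (V > V_g = 18 m/s), as expected around a high.

25.4 m s⁻¹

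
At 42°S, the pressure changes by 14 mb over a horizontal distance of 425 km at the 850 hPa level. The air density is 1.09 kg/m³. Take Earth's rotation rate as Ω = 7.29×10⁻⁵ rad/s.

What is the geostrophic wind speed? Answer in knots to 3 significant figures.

Coriolis parameter at 42°S:
f = 2Ω sin φ = 2 × 7.29×10⁻⁵ × sin 42° = 9.76×10⁻⁵ s⁻¹
Pressure gradient: |∂P/∂n| = 1400 Pa / 425000 m = 3.29×10⁻³ Pa/m
Geostrophic balance (pressure-gradient force = Coriolis force):
V_g = (1/(fρ)) |∂P/∂n| = 3.29×10⁻³ / (9.76×10⁻⁵ × 1.09) = 31.0 m/s
Converting: 31.0 m/s × 1.944 = 60.2 knots

60.2 knots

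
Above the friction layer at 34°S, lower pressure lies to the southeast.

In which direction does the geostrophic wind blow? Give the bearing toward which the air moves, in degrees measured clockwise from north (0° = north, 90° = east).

045°

The pressure-gradient force points toward the southeast (bearing 135°).
Geostrophic balance: in the Southern Hemisphere the Coriolis force deflects motion to the left, so the geostrophic wind blows 90° to the left of the pressure-gradient force (low pressure on the right).
Rotating 135° by 90° counterclockwise gives 045° — the wind blows toward the northeast.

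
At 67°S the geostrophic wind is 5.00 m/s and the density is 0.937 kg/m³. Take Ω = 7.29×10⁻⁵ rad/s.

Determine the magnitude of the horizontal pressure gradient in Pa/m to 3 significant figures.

Coriolis parameter at 67°S:
f = 2Ω sin φ = 2 × 7.29×10⁻⁵ × sin 67° = 1.34×10⁻⁴ s⁻¹
Geostrophic balance rearranged: |∂P/∂n| = f ρ V_g
|∂P/∂n| = 1.34×10⁻⁴ × 0.937 × 5.00 = 6.29×10⁻⁴ Pa/m

6.29×10⁻⁴ Pa/m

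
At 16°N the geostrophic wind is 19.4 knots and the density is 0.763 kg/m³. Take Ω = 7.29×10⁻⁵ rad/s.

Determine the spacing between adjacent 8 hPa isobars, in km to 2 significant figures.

Coriolis parameter at 16°N:
f = 2Ω sin φ = 2 × 7.29×10⁻⁵ × sin 16° = 4.02×10⁻⁵ s⁻¹
Wind speed in SI: 19.4 knots = 9.98 m/s
Geostrophic balance rearranged: |∂P/∂n| = f ρ V_g
|∂P/∂n| = 4.02×10⁻⁵ × 0.763 × 9.98 = 3.06×10⁻⁴ Pa/m
Isobar spacing: Δn = ΔP/|∂P/∂n| = 800 Pa / 3.06×10⁻⁴ Pa/m = 2614147 m ≈ 2600 km

2600 km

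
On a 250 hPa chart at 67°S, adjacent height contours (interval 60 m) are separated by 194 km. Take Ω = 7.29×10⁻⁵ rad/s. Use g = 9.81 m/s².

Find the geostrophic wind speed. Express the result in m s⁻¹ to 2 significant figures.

23 m s⁻¹

Coriolis parameter at 67°S:
f = 2Ω sin φ = 2 × 7.29×10⁻⁵ × sin 67° = 1.34×10⁻⁴ s⁻¹
Height gradient: |∂Z/∂n| = 60 m / 194000 m = 3.09×10⁻⁴
On a pressure surface, geostrophic balance gives V_g = (g/f)|∂Z/∂n|:
V_g = 9.81 × 3.09×10⁻⁴ / 1.34×10⁻⁴ = 22.6 m/s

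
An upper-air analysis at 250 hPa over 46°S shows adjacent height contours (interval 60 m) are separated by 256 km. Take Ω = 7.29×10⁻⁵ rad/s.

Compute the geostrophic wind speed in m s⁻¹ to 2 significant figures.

Coriolis parameter at 46°S:
f = 2Ω sin φ = 2 × 7.29×10⁻⁵ × sin 46° = 1.05×10⁻⁴ s⁻¹
Height gradient: |∂Z/∂n| = 60 m / 256000 m = 2.34×10⁻⁴
On a pressure surface, geostrophic balance gives V_g = (g/f)|∂Z/∂n|:
V_g = 9.81 × 2.34×10⁻⁴ / 1.05×10⁻⁴ = 21.9 m/s

22 m s⁻¹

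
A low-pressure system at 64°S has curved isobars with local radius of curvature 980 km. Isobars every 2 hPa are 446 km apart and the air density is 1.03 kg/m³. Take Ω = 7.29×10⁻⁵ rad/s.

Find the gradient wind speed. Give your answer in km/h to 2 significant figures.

12 km/h

Coriolis parameter at 64°S:
f = 2Ω sin φ = 2 × 7.29×10⁻⁵ × sin 64° = 1.31×10⁻⁴ s⁻¹
Pressure gradient: |∂P/∂n| = 200 Pa / 446000 m = 4.48×10⁻⁴ Pa/m
Geostrophic speed: V_g = |∂P/∂n|/(fρ) = 4.48×10⁻⁴/(1.31×10⁻⁴ × 1.03) = 3.32 m/s
Around a low, centrifugal force acts outward with Coriolis, so pressure-gradient force balances both:
(1/ρ)|∂P/∂n| = fV + V²/R  →  V² + fR·V − fR·V_g = 0
With fR = 1.31×10⁻⁴ × 980×10³ m = 128 m/s:
V = [−fR + √((fR)² + 4 fR V_g)]/2 = [−128 + √(128² + 4×128×3.32)]/2 = 3.24 m/s
Subgeostrophic (V < V_g = 3.32 m/s), as expected around a low.
Converting: 3.24 m/s × 3.6 = 12 km/h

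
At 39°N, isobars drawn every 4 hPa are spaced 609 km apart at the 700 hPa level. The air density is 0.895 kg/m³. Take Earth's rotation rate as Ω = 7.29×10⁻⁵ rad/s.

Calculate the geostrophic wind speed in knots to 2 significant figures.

Coriolis parameter at 39°N:
f = 2Ω sin φ = 2 × 7.29×10⁻⁵ × sin 39° = 9.18×10⁻⁵ s⁻¹
Pressure gradient: |∂P/∂n| = 400 Pa / 609000 m = 6.57×10⁻⁴ Pa/m
Geostrophic balance (pressure-gradient force = Coriolis force):
V_g = (1/(fρ)) |∂P/∂n| = 6.57×10⁻⁴ / (9.18×10⁻⁵ × 0.895) = 8.00 m/s
Converting: 8.00 m/s × 1.944 = 16 knots

16 knots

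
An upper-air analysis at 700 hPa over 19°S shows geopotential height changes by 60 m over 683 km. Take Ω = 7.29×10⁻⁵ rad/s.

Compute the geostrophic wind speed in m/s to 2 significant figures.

Coriolis parameter at 19°S:
f = 2Ω sin φ = 2 × 7.29×10⁻⁵ × sin 19° = 4.75×10⁻⁵ s⁻¹
Height gradient: |∂Z/∂n| = 60 m / 683000 m = 8.78×10⁻⁵
On a pressure surface, geostrophic balance gives V_g = (g/f)|∂Z/∂n|:
V_g = 9.81 × 8.78×10⁻⁵ / 4.75×10⁻⁵ = 18.2 m/s

18 m/s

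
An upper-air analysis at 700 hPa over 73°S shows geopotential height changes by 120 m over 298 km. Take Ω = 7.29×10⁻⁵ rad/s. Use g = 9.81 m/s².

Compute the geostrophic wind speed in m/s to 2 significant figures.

28 m/s

Coriolis parameter at 73°S:
f = 2Ω sin φ = 2 × 7.29×10⁻⁵ × sin 73° = 1.39×10⁻⁴ s⁻¹
Height gradient: |∂Z/∂n| = 120 m / 298000 m = 4.03×10⁻⁴
On a pressure surface, geostrophic balance gives V_g = (g/f)|∂Z/∂n|:
V_g = 9.81 × 4.03×10⁻⁴ / 1.39×10⁻⁴ = 28.3 m/s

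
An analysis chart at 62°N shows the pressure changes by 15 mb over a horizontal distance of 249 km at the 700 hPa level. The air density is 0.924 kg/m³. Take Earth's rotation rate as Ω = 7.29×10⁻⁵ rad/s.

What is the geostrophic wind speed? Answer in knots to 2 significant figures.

Coriolis parameter at 62°N:
f = 2Ω sin φ = 2 × 7.29×10⁻⁵ × sin 62° = 1.29×10⁻⁴ s⁻¹
Pressure gradient: |∂P/∂n| = 1500 Pa / 249000 m = 6.02×10⁻³ Pa/m
Geostrophic balance (pressure-gradient force = Coriolis force):
V_g = (1/(fρ)) |∂P/∂n| = 6.02×10⁻³ / (1.29×10⁻⁴ × 0.924) = 50.6 m/s
Converting: 50.6 m/s × 1.944 = 98 knots

98 knots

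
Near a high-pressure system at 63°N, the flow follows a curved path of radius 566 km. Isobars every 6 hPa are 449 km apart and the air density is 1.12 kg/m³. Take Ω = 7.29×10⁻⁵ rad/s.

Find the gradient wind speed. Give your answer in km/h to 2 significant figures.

39 km/h

Coriolis parameter at 63°N:
f = 2Ω sin φ = 2 × 7.29×10⁻⁵ × sin 63° = 1.30×10⁻⁴ s⁻¹
Pressure gradient: |∂P/∂n| = 600 Pa / 449000 m = 1.34×10⁻³ Pa/m
Geostrophic speed: V_g = |∂P/∂n|/(fρ) = 1.34×10⁻³/(1.30×10⁻⁴ × 1.12) = 9.18 m/s
Around a high, pressure-gradient force acts outward with centrifugal, so Coriolis balances both:
fV = (1/ρ)|∂P/∂n| + V²/R  →  V² − fR·V + fR·V_g = 0
With fR = 1.30×10⁻⁴ × 566×10³ m = 73.5 m/s:
V = [fR − √((fR)² − 4 fR V_g)]/2 = [73.5 − √(73.5² − 4×73.5×9.18)]/2 = 10.8 m/s
Supergeostrophic (V > V_g = 9.18 m/s), as expected around a high.
Converting: 10.8 m/s × 3.6 = 39 km/h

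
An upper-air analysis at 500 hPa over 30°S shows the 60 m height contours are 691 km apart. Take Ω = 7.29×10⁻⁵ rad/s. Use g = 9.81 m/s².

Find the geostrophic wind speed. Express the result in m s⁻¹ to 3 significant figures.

11.7 m s⁻¹

Coriolis parameter at 30°S:
f = 2Ω sin φ = 2 × 7.29×10⁻⁵ × sin 30° = 7.29×10⁻⁵ s⁻¹
Height gradient: |∂Z/∂n| = 60 m / 691000 m = 8.68×10⁻⁵
On a pressure surface, geostrophic balance gives V_g = (g/f)|∂Z/∂n|:
V_g = 9.81 × 8.68×10⁻⁵ / 7.29×10⁻⁵ = 11.7 m/s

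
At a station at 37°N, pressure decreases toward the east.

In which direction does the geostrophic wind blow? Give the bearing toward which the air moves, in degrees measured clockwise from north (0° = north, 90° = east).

180°

The pressure-gradient force points toward the east (bearing 090°).
Geostrophic balance: in the Northern Hemisphere the Coriolis force deflects motion to the right, so the geostrophic wind blows 90° to the right of the pressure-gradient force (low pressure on the left).
Rotating 090° by 90° clockwise gives 180° — the wind blows toward the south.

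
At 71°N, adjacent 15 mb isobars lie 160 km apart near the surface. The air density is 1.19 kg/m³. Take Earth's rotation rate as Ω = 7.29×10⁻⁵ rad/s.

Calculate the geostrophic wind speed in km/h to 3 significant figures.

206 km/h

Coriolis parameter at 71°N:
f = 2Ω sin φ = 2 × 7.29×10⁻⁵ × sin 71° = 1.38×10⁻⁴ s⁻¹
Pressure gradient: |∂P/∂n| = 1500 Pa / 160000 m = 9.38×10⁻³ Pa/m
Geostrophic balance (pressure-gradient force = Coriolis force):
V_g = (1/(fρ)) |∂P/∂n| = 9.38×10⁻³ / (1.38×10⁻⁴ × 1.19) = 57.1 m/s
Converting: 57.1 m/s × 3.6 = 206 km/h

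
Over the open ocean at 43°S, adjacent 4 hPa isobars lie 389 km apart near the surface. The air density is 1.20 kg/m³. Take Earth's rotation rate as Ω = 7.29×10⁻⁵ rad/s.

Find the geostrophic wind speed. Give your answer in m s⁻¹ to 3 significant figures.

8.62 m s⁻¹

Coriolis parameter at 43°S:
f = 2Ω sin φ = 2 × 7.29×10⁻⁵ × sin 43° = 9.94×10⁻⁵ s⁻¹
Pressure gradient: |∂P/∂n| = 400 Pa / 389000 m = 1.03×10⁻³ Pa/m
Geostrophic balance (pressure-gradient force = Coriolis force):
V_g = (1/(fρ)) |∂P/∂n| = 1.03×10⁻³ / (9.94×10⁻⁵ × 1.20) = 8.62 m/s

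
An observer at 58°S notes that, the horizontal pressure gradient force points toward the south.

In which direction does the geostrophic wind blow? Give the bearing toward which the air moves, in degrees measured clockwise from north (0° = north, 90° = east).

The pressure-gradient force points toward the south (bearing 180°).
Geostrophic balance: in the Southern Hemisphere the Coriolis force deflects motion to the left, so the geostrophic wind blows 90° to the left of the pressure-gradient force (low pressure on the right).
Rotating 180° by 90° counterclockwise gives 090° — the wind blows toward the east.

090°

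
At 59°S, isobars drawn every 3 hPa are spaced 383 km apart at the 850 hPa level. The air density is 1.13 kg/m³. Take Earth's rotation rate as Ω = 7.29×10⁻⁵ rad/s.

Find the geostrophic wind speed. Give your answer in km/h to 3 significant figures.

20.0 km/h

Coriolis parameter at 59°S:
f = 2Ω sin φ = 2 × 7.29×10⁻⁵ × sin 59° = 1.25×10⁻⁴ s⁻¹
Pressure gradient: |∂P/∂n| = 300 Pa / 383000 m = 7.83×10⁻⁴ Pa/m
Geostrophic balance (pressure-gradient force = Coriolis force):
V_g = (1/(fρ)) |∂P/∂n| = 7.83×10⁻⁴ / (1.25×10⁻⁴ × 1.13) = 5.55 m/s
Converting: 5.55 m/s × 3.6 = 20.0 km/h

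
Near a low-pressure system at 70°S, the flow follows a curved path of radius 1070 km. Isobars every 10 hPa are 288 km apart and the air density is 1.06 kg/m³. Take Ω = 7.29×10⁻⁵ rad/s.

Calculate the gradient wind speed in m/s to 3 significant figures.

20.9 m/s

Coriolis parameter at 70°S:
f = 2Ω sin φ = 2 × 7.29×10⁻⁵ × sin 70° = 1.37×10⁻⁴ s⁻¹
Pressure gradient: |∂P/∂n| = 1000 Pa / 288000 m = 3.47×10⁻³ Pa/m
Geostrophic speed: V_g = |∂P/∂n|/(fρ) = 3.47×10⁻³/(1.37×10⁻⁴ × 1.06) = 23.9 m/s
Around a low, centrifugal force acts outward with Coriolis, so pressure-gradient force balances both:
(1/ρ)|∂P/∂n| = fV + V²/R  →  V² + fR·V − fR·V_g = 0
With fR = 1.37×10⁻⁴ × 1070×10³ m = 147 m/s:
V = [−fR + √((fR)² + 4 fR V_g)]/2 = [−147 + √(147² + 4×147×23.9)]/2 = 20.9 m/s
Subgeostrophic (V < V_g = 23.9 m/s), as expected around a low.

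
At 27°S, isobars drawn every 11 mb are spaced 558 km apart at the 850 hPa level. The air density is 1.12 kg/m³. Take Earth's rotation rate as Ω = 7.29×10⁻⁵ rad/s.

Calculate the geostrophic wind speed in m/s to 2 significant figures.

Coriolis parameter at 27°S:
f = 2Ω sin φ = 2 × 7.29×10⁻⁵ × sin 27° = 6.62×10⁻⁵ s⁻¹
Pressure gradient: |∂P/∂n| = 1100 Pa / 558000 m = 1.97×10⁻³ Pa/m
Geostrophic balance (pressure-gradient force = Coriolis force):
V_g = (1/(fρ)) |∂P/∂n| = 1.97×10⁻³ / (6.62×10⁻⁵ × 1.12) = 26.6 m/s

27 m/s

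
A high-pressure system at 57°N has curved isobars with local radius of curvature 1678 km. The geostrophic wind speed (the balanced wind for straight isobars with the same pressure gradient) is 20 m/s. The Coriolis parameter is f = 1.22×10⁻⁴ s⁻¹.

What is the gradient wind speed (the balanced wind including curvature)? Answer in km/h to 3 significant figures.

80.9 km/h

Around a high, pressure-gradient force acts outward with centrifugal, so Coriolis balances both:
fV = (1/ρ)|∂P/∂n| + V²/R  →  V² − fR·V + fR·V_g = 0
With fR = 1.22×10⁻⁴ × 1678×10³ m = 205 m/s:
V = [fR − √((fR)² − 4 fR V_g)]/2 = [205 − √(205² − 4×205×20)]/2 = 22.5 m/s
Supergeostrophic (V > V_g = 20 m/s), as expected around a high.
Converting: 22.5 m/s × 3.6 = 80.9 km/h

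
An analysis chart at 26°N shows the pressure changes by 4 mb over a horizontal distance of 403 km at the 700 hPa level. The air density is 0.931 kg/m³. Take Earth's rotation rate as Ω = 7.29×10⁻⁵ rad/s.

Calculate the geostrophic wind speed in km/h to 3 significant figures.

Coriolis parameter at 26°N:
f = 2Ω sin φ = 2 × 7.29×10⁻⁵ × sin 26° = 6.39×10⁻⁵ s⁻¹
Pressure gradient: |∂P/∂n| = 400 Pa / 403000 m = 9.93×10⁻⁴ Pa/m
Geostrophic balance (pressure-gradient force = Coriolis force):
V_g = (1/(fρ)) |∂P/∂n| = 9.93×10⁻⁴ / (6.39×10⁻⁵ × 0.931) = 16.7 m/s
Converting: 16.7 m/s × 3.6 = 60.0 km/h

60.0 km/h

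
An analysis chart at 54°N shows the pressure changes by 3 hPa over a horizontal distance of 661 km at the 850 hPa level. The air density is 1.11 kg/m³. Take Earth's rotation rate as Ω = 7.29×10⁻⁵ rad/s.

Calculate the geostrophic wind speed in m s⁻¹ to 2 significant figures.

Coriolis parameter at 54°N:
f = 2Ω sin φ = 2 × 7.29×10⁻⁵ × sin 54° = 1.18×10⁻⁴ s⁻¹
Pressure gradient: |∂P/∂n| = 300 Pa / 661000 m = 4.54×10⁻⁴ Pa/m
Geostrophic balance (pressure-gradient force = Coriolis force):
V_g = (1/(fρ)) |∂P/∂n| = 4.54×10⁻⁴ / (1.18×10⁻⁴ × 1.11) = 3.47 m/s

3.5 m s⁻¹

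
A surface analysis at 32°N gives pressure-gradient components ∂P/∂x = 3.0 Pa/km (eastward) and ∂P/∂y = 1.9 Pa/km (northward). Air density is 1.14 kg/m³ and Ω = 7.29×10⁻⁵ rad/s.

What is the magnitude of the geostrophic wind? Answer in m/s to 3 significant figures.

Coriolis parameter at 32°N:
f = 2Ω sin φ = 2 × 7.29×10⁻⁵ × sin 32° = 7.73×10⁻⁵ s⁻¹
Component geostrophic relations (x east, y north):
u_g = −(1/(fρ)) ∂P/∂y,  v_g = (1/(fρ)) ∂P/∂x
u_g = −(1.9×10⁻³)/(7.73×10⁻⁵ × 1.14) = −21.6 m/s;  v_g = (3.0×10⁻³)/(7.73×10⁻⁵ × 1.14) = 34.1 m/s
|V_g| = √(u_g² + v_g²) = 40.3 m/s

40.3 m/s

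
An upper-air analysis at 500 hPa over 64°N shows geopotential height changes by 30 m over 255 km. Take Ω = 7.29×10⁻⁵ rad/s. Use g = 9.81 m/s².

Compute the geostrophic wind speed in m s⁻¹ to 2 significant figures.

8.8 m s⁻¹

Coriolis parameter at 64°N:
f = 2Ω sin φ = 2 × 7.29×10⁻⁵ × sin 64° = 1.31×10⁻⁴ s⁻¹
Height gradient: |∂Z/∂n| = 30 m / 255000 m = 1.18×10⁻⁴
On a pressure surface, geostrophic balance gives V_g = (g/f)|∂Z/∂n|:
V_g = 9.81 × 1.18×10⁻⁴ / 1.31×10⁻⁴ = 8.81 m/s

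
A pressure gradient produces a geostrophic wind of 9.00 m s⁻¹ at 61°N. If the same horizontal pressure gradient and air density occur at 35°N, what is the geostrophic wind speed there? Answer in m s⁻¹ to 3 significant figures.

With the same pressure gradient and density, V_g ∝ 1/f ∝ 1/sin φ.
V₂ = V₁ · sin φ₁ / sin φ₂ = 9.00 × sin 61° / sin 35°
V₂ = 9.00 × 0.8746/0.5736 = 13.7 m s⁻¹

13.7 m s⁻¹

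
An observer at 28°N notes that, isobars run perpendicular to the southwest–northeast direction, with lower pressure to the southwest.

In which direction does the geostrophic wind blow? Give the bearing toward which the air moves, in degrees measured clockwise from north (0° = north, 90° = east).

315°

The pressure-gradient force points toward the southwest (bearing 225°).
Geostrophic balance: in the Northern Hemisphere the Coriolis force deflects motion to the right, so the geostrophic wind blows 90° to the right of the pressure-gradient force (low pressure on the left).
Rotating 225° by 90° clockwise gives 315° — the wind blows toward the northwest.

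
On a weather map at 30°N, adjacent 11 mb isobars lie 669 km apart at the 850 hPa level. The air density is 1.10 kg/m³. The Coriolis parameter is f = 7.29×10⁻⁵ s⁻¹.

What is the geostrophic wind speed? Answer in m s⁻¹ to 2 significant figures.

21 m s⁻¹

Pressure gradient: |∂P/∂n| = 1100 Pa / 669000 m = 1.64×10⁻³ Pa/m
Geostrophic balance (pressure-gradient force = Coriolis force):
V_g = (1/(fρ)) |∂P/∂n| = 1.64×10⁻³ / (7.29×10⁻⁵ × 1.10) = 20.5 m/s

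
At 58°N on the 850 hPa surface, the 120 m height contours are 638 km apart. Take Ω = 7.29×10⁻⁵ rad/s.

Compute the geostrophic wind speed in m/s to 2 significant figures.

Coriolis parameter at 58°N:
f = 2Ω sin φ = 2 × 7.29×10⁻⁵ × sin 58° = 1.24×10⁻⁴ s⁻¹
Height gradient: |∂Z/∂n| = 120 m / 638000 m = 1.88×10⁻⁴
On a pressure surface, geostrophic balance gives V_g = (g/f)|∂Z/∂n|:
V_g = 9.81 × 1.88×10⁻⁴ / 1.24×10⁻⁴ = 14.9 m/s

15 m/s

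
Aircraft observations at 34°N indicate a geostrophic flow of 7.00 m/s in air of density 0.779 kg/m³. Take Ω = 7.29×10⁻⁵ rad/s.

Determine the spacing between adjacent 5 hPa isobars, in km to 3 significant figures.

1120 km

Coriolis parameter at 34°N:
f = 2Ω sin φ = 2 × 7.29×10⁻⁵ × sin 34° = 8.15×10⁻⁵ s⁻¹
Geostrophic balance rearranged: |∂P/∂n| = f ρ V_g
|∂P/∂n| = 8.15×10⁻⁵ × 0.779 × 7.00 = 4.45×10⁻⁴ Pa/m
Isobar spacing: Δn = ΔP/|∂P/∂n| = 500 Pa / 4.45×10⁻⁴ Pa/m = 1124645 m ≈ 1120 km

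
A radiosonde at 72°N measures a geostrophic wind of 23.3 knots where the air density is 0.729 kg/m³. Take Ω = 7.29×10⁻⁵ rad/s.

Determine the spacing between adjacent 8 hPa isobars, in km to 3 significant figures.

Coriolis parameter at 72°N:
f = 2Ω sin φ = 2 × 7.29×10⁻⁵ × sin 72° = 1.39×10⁻⁴ s⁻¹
Wind speed in SI: 23.3 knots = 12.0 m/s
Geostrophic balance rearranged: |∂P/∂n| = f ρ V_g
|∂P/∂n| = 1.39×10⁻⁴ × 0.729 × 12.0 = 1.21×10⁻³ Pa/m
Isobar spacing: Δn = ΔP/|∂P/∂n| = 800 Pa / 1.21×10⁻³ Pa/m = 660244 m ≈ 660 km

660 km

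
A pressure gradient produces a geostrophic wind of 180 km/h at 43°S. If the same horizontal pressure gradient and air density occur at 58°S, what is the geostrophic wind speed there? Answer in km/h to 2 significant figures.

With the same pressure gradient and density, V_g ∝ 1/f ∝ 1/sin φ.
V₂ = V₁ · sin φ₁ / sin φ₂ = 180 × sin 43° / sin 58°
V₂ = 180 × 0.6820/0.8480 = 140 km/h

140 km/h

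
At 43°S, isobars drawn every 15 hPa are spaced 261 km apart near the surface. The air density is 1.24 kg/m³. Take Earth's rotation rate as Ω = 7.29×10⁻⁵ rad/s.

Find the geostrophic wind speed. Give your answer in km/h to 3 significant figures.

168 km/h

Coriolis parameter at 43°S:
f = 2Ω sin φ = 2 × 7.29×10⁻⁵ × sin 43° = 9.94×10⁻⁵ s⁻¹
Pressure gradient: |∂P/∂n| = 1500 Pa / 261000 m = 5.75×10⁻³ Pa/m
Geostrophic balance (pressure-gradient force = Coriolis force):
V_g = (1/(fρ)) |∂P/∂n| = 5.75×10⁻³ / (9.94×10⁻⁵ × 1.24) = 46.6 m/s
Converting: 46.6 m/s × 3.6 = 168 km/h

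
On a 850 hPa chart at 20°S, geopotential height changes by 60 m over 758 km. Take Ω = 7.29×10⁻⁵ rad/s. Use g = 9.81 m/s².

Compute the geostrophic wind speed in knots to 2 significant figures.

30 knots

Coriolis parameter at 20°S:
f = 2Ω sin φ = 2 × 7.29×10⁻⁵ × sin 20° = 4.99×10⁻⁵ s⁻¹
Height gradient: |∂Z/∂n| = 60 m / 758000 m = 7.92×10⁻⁵
On a pressure surface, geostrophic balance gives V_g = (g/f)|∂Z/∂n|:
V_g = 9.81 × 7.92×10⁻⁵ / 4.99×10⁻⁵ = 15.6 m/s
Converting: 15.6 m/s × 1.944 = 30 knots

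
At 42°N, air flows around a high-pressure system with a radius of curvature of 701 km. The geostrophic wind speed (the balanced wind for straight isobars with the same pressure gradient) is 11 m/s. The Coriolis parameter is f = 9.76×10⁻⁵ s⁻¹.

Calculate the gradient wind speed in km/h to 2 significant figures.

50 km/h

Around a high, pressure-gradient force acts outward with centrifugal, so Coriolis balances both:
fV = (1/ρ)|∂P/∂n| + V²/R  →  V² − fR·V + fR·V_g = 0
With fR = 9.76×10⁻⁵ × 701×10³ m = 68.4 m/s:
V = [fR − √((fR)² − 4 fR V_g)]/2 = [68.4 − √(68.4² − 4×68.4×11)]/2 = 13.8 m/s
Supergeostrophic (V > V_g = 11 m/s), as expected around a high.
Converting: 13.8 m/s × 3.6 = 50 km/h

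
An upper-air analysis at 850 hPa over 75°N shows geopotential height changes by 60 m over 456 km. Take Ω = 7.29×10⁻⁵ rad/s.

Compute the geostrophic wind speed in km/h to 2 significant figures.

Coriolis parameter at 75°N:
f = 2Ω sin φ = 2 × 7.29×10⁻⁵ × sin 75° = 1.41×10⁻⁴ s⁻¹
Height gradient: |∂Z/∂n| = 60 m / 456000 m = 1.32×10⁻⁴
On a pressure surface, geostrophic balance gives V_g = (g/f)|∂Z/∂n|:
V_g = 9.81 × 1.32×10⁻⁴ / 1.41×10⁻⁴ = 9.17 m/s
Converting: 9.17 m/s × 3.6 = 33 km/h

33 km/h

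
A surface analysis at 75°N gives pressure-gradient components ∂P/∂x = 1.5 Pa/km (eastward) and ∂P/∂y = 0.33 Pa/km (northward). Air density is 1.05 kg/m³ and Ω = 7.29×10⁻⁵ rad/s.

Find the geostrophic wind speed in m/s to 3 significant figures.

10.4 m/s

Coriolis parameter at 75°N:
f = 2Ω sin φ = 2 × 7.29×10⁻⁵ × sin 75° = 1.41×10⁻⁴ s⁻¹
Component geostrophic relations (x east, y north):
u_g = −(1/(fρ)) ∂P/∂y,  v_g = (1/(fρ)) ∂P/∂x
u_g = −(0.33×10⁻³)/(1.41×10⁻⁴ × 1.05) = −2.23 m/s;  v_g = (1.5×10⁻³)/(1.41×10⁻⁴ × 1.05) = 10.1 m/s
|V_g| = √(u_g² + v_g²) = 10.4 m/s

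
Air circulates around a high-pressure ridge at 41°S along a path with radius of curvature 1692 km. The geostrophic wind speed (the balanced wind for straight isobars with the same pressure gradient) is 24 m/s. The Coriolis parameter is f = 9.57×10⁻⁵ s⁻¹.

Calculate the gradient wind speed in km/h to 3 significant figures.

Around a high, pressure-gradient force acts outward with centrifugal, so Coriolis balances both:
fV = (1/ρ)|∂P/∂n| + V²/R  →  V² − fR·V + fR·V_g = 0
With fR = 9.57×10⁻⁵ × 1692×10³ m = 162 m/s:
V = [fR − √((fR)² − 4 fR V_g)]/2 = [162 − √(162² − 4×162×24)]/2 = 29.3 m/s
Supergeostrophic (V > V_g = 24 m/s), as expected around a high.
Converting: 29.3 m/s × 3.6 = 105 km/h

105 km/h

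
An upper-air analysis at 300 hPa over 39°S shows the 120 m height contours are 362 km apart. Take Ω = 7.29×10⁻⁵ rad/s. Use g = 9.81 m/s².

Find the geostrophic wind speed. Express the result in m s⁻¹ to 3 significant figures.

Coriolis parameter at 39°S:
f = 2Ω sin φ = 2 × 7.29×10⁻⁵ × sin 39° = 9.18×10⁻⁵ s⁻¹
Height gradient: |∂Z/∂n| = 120 m / 362000 m = 3.31×10⁻⁴
On a pressure surface, geostrophic balance gives V_g = (g/f)|∂Z/∂n|:
V_g = 9.81 × 3.31×10⁻⁴ / 9.18×10⁻⁵ = 35.4 m/s

35.4 m s⁻¹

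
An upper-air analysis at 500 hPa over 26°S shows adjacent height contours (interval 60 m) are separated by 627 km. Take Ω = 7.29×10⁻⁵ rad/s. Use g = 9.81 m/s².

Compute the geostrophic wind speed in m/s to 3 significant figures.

Coriolis parameter at 26°S:
f = 2Ω sin φ = 2 × 7.29×10⁻⁵ × sin 26° = 6.39×10⁻⁵ s⁻¹
Height gradient: |∂Z/∂n| = 60 m / 627000 m = 9.57×10⁻⁵
On a pressure surface, geostrophic balance gives V_g = (g/f)|∂Z/∂n|:
V_g = 9.81 × 9.57×10⁻⁵ / 6.39×10⁻⁵ = 14.7 m/s

14.7 m/s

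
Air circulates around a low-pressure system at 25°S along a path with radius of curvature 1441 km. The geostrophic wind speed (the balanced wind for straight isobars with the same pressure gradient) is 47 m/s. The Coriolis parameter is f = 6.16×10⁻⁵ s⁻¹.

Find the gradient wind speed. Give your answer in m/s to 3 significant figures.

34.0 m/s

Around a low, centrifugal force acts outward with Coriolis, so pressure-gradient force balances both:
(1/ρ)|∂P/∂n| = fV + V²/R  →  V² + fR·V − fR·V_g = 0
With fR = 6.16×10⁻⁵ × 1441×10³ m = 88.8 m/s:
V = [−fR + √((fR)² + 4 fR V_g)]/2 = [−88.8 + √(88.8² + 4×88.8×47)]/2 = 34 m/s
Subgeostrophic (V < V_g = 47 m/s), as expected around a low.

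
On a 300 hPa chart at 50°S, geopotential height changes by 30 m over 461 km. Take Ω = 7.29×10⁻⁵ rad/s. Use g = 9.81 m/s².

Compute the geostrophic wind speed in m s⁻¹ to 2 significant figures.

Coriolis parameter at 50°S:
f = 2Ω sin φ = 2 × 7.29×10⁻⁵ × sin 50° = 1.12×10⁻⁴ s⁻¹
Height gradient: |∂Z/∂n| = 30 m / 461000 m = 6.51×10⁻⁵
On a pressure surface, geostrophic balance gives V_g = (g/f)|∂Z/∂n|:
V_g = 9.81 × 6.51×10⁻⁵ / 1.12×10⁻⁴ = 5.72 m/s

5.7 m s⁻¹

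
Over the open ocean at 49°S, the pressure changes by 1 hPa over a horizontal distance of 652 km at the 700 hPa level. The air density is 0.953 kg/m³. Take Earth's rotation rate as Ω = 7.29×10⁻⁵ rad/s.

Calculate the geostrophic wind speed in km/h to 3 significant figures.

5.27 km/h

Coriolis parameter at 49°S:
f = 2Ω sin φ = 2 × 7.29×10⁻⁵ × sin 49° = 1.10×10⁻⁴ s⁻¹
Pressure gradient: |∂P/∂n| = 100 Pa / 652000 m = 1.53×10⁻⁴ Pa/m
Geostrophic balance (pressure-gradient force = Coriolis force):
V_g = (1/(fρ)) |∂P/∂n| = 1.53×10⁻⁴ / (1.10×10⁻⁴ × 0.953) = 1.46 m/s
Converting: 1.46 m/s × 3.6 = 5.27 km/h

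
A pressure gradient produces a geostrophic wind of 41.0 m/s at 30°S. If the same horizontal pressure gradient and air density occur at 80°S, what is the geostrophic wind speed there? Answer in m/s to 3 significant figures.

With the same pressure gradient and density, V_g ∝ 1/f ∝ 1/sin φ.
V₂ = V₁ · sin φ₁ / sin φ₂ = 41.0 × sin 30° / sin 80°
V₂ = 41.0 × 0.5000/0.9848 = 20.8 m/s

20.8 m/s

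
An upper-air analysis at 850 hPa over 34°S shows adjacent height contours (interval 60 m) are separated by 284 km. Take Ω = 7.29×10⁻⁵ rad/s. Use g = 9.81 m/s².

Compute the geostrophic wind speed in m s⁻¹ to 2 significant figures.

25 m s⁻¹

Coriolis parameter at 34°S:
f = 2Ω sin φ = 2 × 7.29×10⁻⁵ × sin 34° = 8.15×10⁻⁵ s⁻¹
Height gradient: |∂Z/∂n| = 60 m / 284000 m = 2.11×10⁻⁴
On a pressure surface, geostrophic balance gives V_g = (g/f)|∂Z/∂n|:
V_g = 9.81 × 2.11×10⁻⁴ / 8.15×10⁻⁵ = 25.4 m/s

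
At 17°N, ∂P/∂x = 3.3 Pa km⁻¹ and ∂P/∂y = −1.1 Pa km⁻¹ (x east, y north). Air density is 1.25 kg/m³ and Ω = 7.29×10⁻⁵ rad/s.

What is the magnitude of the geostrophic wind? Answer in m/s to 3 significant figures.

Coriolis parameter at 17°N:
f = 2Ω sin φ = 2 × 7.29×10⁻⁵ × sin 17° = 4.26×10⁻⁵ s⁻¹
Component geostrophic relations (x east, y north):
u_g = −(1/(fρ)) ∂P/∂y,  v_g = (1/(fρ)) ∂P/∂x
u_g = −(−1.1×10⁻³)/(4.26×10⁻⁵ × 1.25) = 20.6 m/s;  v_g = (3.3×10⁻³)/(4.26×10⁻⁵ × 1.25) = 61.9 m/s
|V_g| = √(u_g² + v_g²) = 65.3 m/s

65.3 m/s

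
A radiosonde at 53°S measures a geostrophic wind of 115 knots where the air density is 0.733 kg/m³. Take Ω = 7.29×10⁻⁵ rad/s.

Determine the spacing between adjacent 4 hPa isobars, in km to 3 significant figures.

79.2 km

Coriolis parameter at 53°S:
f = 2Ω sin φ = 2 × 7.29×10⁻⁵ × sin 53° = 1.16×10⁻⁴ s⁻¹
Wind speed in SI: 115 knots = 59.2 m/s
Geostrophic balance rearranged: |∂P/∂n| = f ρ V_g
|∂P/∂n| = 1.16×10⁻⁴ × 0.733 × 59.2 = 5.05×10⁻³ Pa/m
Isobar spacing: Δn = ΔP/|∂P/∂n| = 400 Pa / 5.05×10⁻³ Pa/m = 79216 m ≈ 79.2 km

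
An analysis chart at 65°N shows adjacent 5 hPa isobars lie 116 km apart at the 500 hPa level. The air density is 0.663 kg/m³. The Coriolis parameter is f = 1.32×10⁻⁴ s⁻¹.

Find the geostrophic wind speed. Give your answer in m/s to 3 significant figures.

Pressure gradient: |∂P/∂n| = 500 Pa / 116000 m = 4.31×10⁻³ Pa/m
Geostrophic balance (pressure-gradient force = Coriolis force):
V_g = (1/(fρ)) |∂P/∂n| = 4.31×10⁻³ / (1.32×10⁻⁴ × 0.663) = 49.3 m/s

49.3 m/s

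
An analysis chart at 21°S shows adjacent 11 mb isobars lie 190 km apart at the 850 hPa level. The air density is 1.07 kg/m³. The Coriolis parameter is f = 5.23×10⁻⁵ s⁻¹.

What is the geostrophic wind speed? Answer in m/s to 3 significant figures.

Pressure gradient: |∂P/∂n| = 1100 Pa / 190000 m = 5.79×10⁻³ Pa/m
Geostrophic balance (pressure-gradient force = Coriolis force):
V_g = (1/(fρ)) |∂P/∂n| = 5.79×10⁻³ / (5.23×10⁻⁵ × 1.07) = 103 m/s

103 m/s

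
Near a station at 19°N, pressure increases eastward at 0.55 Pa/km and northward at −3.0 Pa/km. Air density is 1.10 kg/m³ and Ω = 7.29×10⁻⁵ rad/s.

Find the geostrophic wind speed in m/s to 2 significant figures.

Coriolis parameter at 19°N:
f = 2Ω sin φ = 2 × 7.29×10⁻⁵ × sin 19° = 4.75×10⁻⁵ s⁻¹
Component geostrophic relations (x east, y north):
u_g = −(1/(fρ)) ∂P/∂y,  v_g = (1/(fρ)) ∂P/∂x
u_g = −(−3.0×10⁻³)/(4.75×10⁻⁵ × 1.10) = 57.5 m/s;  v_g = (0.55×10⁻³)/(4.75×10⁻⁵ × 1.10) = 10.5 m/s
|V_g| = √(u_g² + v_g²) = 58.4 m/s

58 m/s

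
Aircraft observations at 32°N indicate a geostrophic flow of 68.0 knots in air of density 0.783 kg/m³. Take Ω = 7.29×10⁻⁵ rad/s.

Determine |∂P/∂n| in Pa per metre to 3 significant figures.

Coriolis parameter at 32°N:
f = 2Ω sin φ = 2 × 7.29×10⁻⁵ × sin 32° = 7.73×10⁻⁵ s⁻¹
Wind speed in SI: 68.0 knots = 35.0 m/s
Geostrophic balance rearranged: |∂P/∂n| = f ρ V_g
|∂P/∂n| = 7.73×10⁻⁵ × 0.783 × 35.0 = 2.12×10⁻³ Pa/m

2.12×10⁻³ Pa/m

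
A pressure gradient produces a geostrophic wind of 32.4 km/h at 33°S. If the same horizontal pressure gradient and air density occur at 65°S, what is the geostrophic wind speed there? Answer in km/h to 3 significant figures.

19.5 km/h

With the same pressure gradient and density, V_g ∝ 1/f ∝ 1/sin φ.
V₂ = V₁ · sin φ₁ / sin φ₂ = 32.4 × sin 33° / sin 65°
V₂ = 32.4 × 0.5446/0.9063 = 19.5 km/h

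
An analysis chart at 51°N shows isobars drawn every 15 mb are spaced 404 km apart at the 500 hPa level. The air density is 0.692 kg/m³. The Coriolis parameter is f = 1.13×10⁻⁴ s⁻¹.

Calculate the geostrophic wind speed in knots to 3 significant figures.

92.3 knots

Pressure gradient: |∂P/∂n| = 1500 Pa / 404000 m = 3.71×10⁻³ Pa/m
Geostrophic balance (pressure-gradient force = Coriolis force):
V_g = (1/(fρ)) |∂P/∂n| = 3.71×10⁻³ / (1.13×10⁻⁴ × 0.692) = 47.5 m/s
Converting: 47.5 m/s × 1.944 = 92.3 knots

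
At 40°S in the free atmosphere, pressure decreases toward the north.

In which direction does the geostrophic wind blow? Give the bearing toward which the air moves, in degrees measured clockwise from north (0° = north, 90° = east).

The pressure-gradient force points toward the north (bearing 000°).
Geostrophic balance: in the Southern Hemisphere the Coriolis force deflects motion to the left, so the geostrophic wind blows 90° to the left of the pressure-gradient force (low pressure on the right).
Rotating 000° by 90° counterclockwise gives 270° — the wind blows toward the west.

270°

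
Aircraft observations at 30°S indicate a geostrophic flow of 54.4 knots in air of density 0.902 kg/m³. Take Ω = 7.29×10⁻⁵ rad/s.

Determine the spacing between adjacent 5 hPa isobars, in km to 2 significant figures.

270 km

Coriolis parameter at 30°S:
f = 2Ω sin φ = 2 × 7.29×10⁻⁵ × sin 30° = 7.29×10⁻⁵ s⁻¹
Wind speed in SI: 54.4 knots = 28.0 m/s
Geostrophic balance rearranged: |∂P/∂n| = f ρ V_g
|∂P/∂n| = 7.29×10⁻⁵ × 0.902 × 28.0 = 1.84×10⁻³ Pa/m
Isobar spacing: Δn = ΔP/|∂P/∂n| = 500 Pa / 1.84×10⁻³ Pa/m = 271706 m ≈ 270 km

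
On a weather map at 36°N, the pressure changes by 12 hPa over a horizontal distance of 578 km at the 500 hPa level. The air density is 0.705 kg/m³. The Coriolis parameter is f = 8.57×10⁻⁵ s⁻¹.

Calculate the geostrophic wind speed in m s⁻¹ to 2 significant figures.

Pressure gradient: |∂P/∂n| = 1200 Pa / 578000 m = 2.08×10⁻³ Pa/m
Geostrophic balance (pressure-gradient force = Coriolis force):
V_g = (1/(fρ)) |∂P/∂n| = 2.08×10⁻³ / (8.57×10⁻⁵ × 0.705) = 34.4 m/s

34 m s⁻¹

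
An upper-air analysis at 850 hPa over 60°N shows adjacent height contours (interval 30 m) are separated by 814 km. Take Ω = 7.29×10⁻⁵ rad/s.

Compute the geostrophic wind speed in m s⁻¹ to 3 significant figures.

Coriolis parameter at 60°N:
f = 2Ω sin φ = 2 × 7.29×10⁻⁵ × sin 60° = 1.26×10⁻⁴ s⁻¹
Height gradient: |∂Z/∂n| = 30 m / 814000 m = 3.69×10⁻⁵
On a pressure surface, geostrophic balance gives V_g = (g/f)|∂Z/∂n|:
V_g = 9.81 × 3.69×10⁻⁵ / 1.26×10⁻⁴ = 2.86 m/s

2.86 m s⁻¹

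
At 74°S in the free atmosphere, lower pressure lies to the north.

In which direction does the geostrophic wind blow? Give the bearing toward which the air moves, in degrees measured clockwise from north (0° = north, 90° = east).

The pressure-gradient force points toward the north (bearing 000°).
Geostrophic balance: in the Southern Hemisphere the Coriolis force deflects motion to the left, so the geostrophic wind blows 90° to the left of the pressure-gradient force (low pressure on the right).
Rotating 000° by 90° counterclockwise gives 270° — the wind blows toward the west.

270°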